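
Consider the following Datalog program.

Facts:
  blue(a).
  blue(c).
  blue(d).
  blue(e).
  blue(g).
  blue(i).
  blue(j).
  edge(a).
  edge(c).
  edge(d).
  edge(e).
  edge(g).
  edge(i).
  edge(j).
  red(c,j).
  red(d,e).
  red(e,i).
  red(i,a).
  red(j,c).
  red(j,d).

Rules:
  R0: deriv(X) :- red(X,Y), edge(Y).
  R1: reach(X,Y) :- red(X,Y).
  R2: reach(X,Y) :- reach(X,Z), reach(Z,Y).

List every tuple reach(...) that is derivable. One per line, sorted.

round 1: derive reach(c,j) via R1 from red(c,j)
round 1: derive reach(d,e) via R1 from red(d,e)
round 1: derive reach(e,i) via R1 from red(e,i)
round 1: derive reach(i,a) via R1 from red(i,a)
round 1: derive reach(j,c) via R1 from red(j,c)
round 1: derive reach(j,d) via R1 from red(j,d)
round 2: derive reach(c,c) via R2 from reach(c,j), reach(j,c)
round 2: derive reach(c,d) via R2 from reach(c,j), reach(j,d)
round 2: derive reach(d,i) via R2 from reach(d,e), reach(e,i)
round 2: derive reach(e,a) via R2 from reach(e,i), reach(i,a)
round 2: derive reach(j,e) via R2 from reach(j,d), reach(d,e)
round 2: derive reach(j,j) via R2 from reach(j,c), reach(c,j)
round 3: derive reach(c,e) via R2 from reach(c,d), reach(d,e)
round 3: derive reach(c,i) via R2 from reach(c,d), reach(d,i)
round 3: derive reach(d,a) via R2 from reach(d,e), reach(e,a)
round 3: derive reach(j,a) via R2 from reach(j,e), reach(e,a)
round 3: derive reach(j,i) via R2 from reach(j,d), reach(d,i)
round 4: derive reach(c,a) via R2 from reach(c,d), reach(d,a)

reach(c,a)
reach(c,c)
reach(c,d)
reach(c,e)
reach(c,i)
reach(c,j)
reach(d,a)
reach(d,e)
reach(d,i)
reach(e,a)
reach(e,i)
reach(i,a)
reach(j,a)
reach(j,c)
reach(j,d)
reach(j,e)
reach(j,i)
reach(j,j)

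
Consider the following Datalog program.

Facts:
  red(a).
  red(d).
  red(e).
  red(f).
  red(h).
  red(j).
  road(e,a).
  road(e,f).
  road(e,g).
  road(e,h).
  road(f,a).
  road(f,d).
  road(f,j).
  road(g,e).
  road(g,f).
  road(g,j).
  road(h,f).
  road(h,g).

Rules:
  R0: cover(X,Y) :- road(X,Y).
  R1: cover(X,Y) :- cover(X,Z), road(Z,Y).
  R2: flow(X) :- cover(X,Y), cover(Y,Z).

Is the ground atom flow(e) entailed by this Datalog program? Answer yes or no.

yes

round 1: derive cover(e,a) via R0 from road(e,a)
round 1: derive cover(e,f) via R0 from road(e,f)
round 1: derive cover(e,g) via R0 from road(e,g)
round 1: derive cover(e,h) via R0 from road(e,h)
round 1: derive cover(f,a) via R0 from road(f,a)
round 1: derive cover(f,d) via R0 from road(f,d)
round 1: derive cover(f,j) via R0 from road(f,j)
round 1: derive cover(g,e) via R0 from road(g,e)
round 1: derive cover(g,f) via R0 from road(g,f)
round 1: derive cover(g,j) via R0 from road(g,j)
round 1: derive cover(h,f) via R0 from road(h,f)
round 1: derive cover(h,g) via R0 from road(h,g)
round 2: derive cover(e,d) via R1 from cover(e,f), road(f,d)
round 2: derive cover(e,e) via R1 from cover(e,g), road(g,e)
round 2: derive cover(e,j) via R1 from cover(e,f), road(f,j)
round 2: derive cover(g,a) via R1 from cover(g,e), road(e,a)
round 2: derive cover(g,d) via R1 from cover(g,f), road(f,d)
round 2: derive cover(g,g) via R1 from cover(g,e), road(e,g)
round 2: derive cover(g,h) via R1 from cover(g,e), road(e,h)
round 2: derive cover(h,a) via R1 from cover(h,f), road(f,a)
round 2: derive cover(h,d) via R1 from cover(h,f), road(f,d)
round 2: derive cover(h,e) via R1 from cover(h,g), road(g,e)
round 2: derive cover(h,j) via R1 from cover(h,f), road(f,j)
round 2: derive flow(e) via R2 from cover(e,f), cover(f,a)
round 2: derive flow(g) via R2 from cover(g,e), cover(e,a)
round 2: derive flow(h) via R2 from cover(h,f), cover(f,a)
round 3: derive cover(h,h) via R1 from cover(h,e), road(e,h)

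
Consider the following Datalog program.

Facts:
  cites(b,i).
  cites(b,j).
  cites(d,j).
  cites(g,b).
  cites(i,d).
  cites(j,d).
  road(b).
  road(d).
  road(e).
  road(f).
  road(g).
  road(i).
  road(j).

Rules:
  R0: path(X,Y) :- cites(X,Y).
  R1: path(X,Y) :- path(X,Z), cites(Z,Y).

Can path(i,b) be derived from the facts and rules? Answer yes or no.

no

round 1: derive path(b,i) via R0 from cites(b,i)
round 1: derive path(b,j) via R0 from cites(b,j)
round 1: derive path(d,j) via R0 from cites(d,j)
round 1: derive path(g,b) via R0 from cites(g,b)
round 1: derive path(i,d) via R0 from cites(i,d)
round 1: derive path(j,d) via R0 from cites(j,d)
round 2: derive path(b,d) via R1 from path(b,i), cites(i,d)
round 2: derive path(d,d) via R1 from path(d,j), cites(j,d)
round 2: derive path(g,i) via R1 from path(g,b), cites(b,i)
round 2: derive path(g,j) via R1 from path(g,b), cites(b,j)
round 2: derive path(i,j) via R1 from path(i,d), cites(d,j)
round 2: derive path(j,j) via R1 from path(j,d), cites(d,j)
round 3: derive path(g,d) via R1 from path(g,i), cites(i,d)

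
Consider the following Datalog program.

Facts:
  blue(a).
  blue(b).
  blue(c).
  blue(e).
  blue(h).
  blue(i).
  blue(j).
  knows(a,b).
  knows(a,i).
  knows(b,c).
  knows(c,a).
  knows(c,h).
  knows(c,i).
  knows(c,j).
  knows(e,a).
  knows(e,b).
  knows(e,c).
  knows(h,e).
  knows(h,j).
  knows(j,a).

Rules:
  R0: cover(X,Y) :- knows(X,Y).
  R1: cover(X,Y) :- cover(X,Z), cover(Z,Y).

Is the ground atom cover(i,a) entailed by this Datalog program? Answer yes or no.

round 1: derive cover(a,b) via R0 from knows(a,b)
round 1: derive cover(a,i) via R0 from knows(a,i)
round 1: derive cover(b,c) via R0 from knows(b,c)
round 1: derive cover(c,a) via R0 from knows(c,a)
round 1: derive cover(c,h) via R0 from knows(c,h)
round 1: derive cover(c,i) via R0 from knows(c,i)
round 1: derive cover(c,j) via R0 from knows(c,j)
round 1: derive cover(e,a) via R0 from knows(e,a)
round 1: derive cover(e,b) via R0 from knows(e,b)
round 1: derive cover(e,c) via R0 from knows(e,c)
round 1: derive cover(h,e) via R0 from knows(h,e)
round 1: derive cover(h,j) via R0 from knows(h,j)
round 1: derive cover(j,a) via R0 from knows(j,a)
round 2: derive cover(a,c) via R1 from cover(a,b), cover(b,c)
round 2: derive cover(b,a) via R1 from cover(b,c), cover(c,a)
round 2: derive cover(b,h) via R1 from cover(b,c), cover(c,h)
round 2: derive cover(b,i) via R1 from cover(b,c), cover(c,i)
round 2: derive cover(b,j) via R1 from cover(b,c), cover(c,j)
round 2: derive cover(c,b) via R1 from cover(c,a), cover(a,b)
round 2: derive cover(c,e) via R1 from cover(c,h), cover(h,e)
round 2: derive cover(e,h) via R1 from cover(e,c), cover(c,h)
round 2: derive cover(e,i) via R1 from cover(e,a), cover(a,i)
round 2: derive cover(e,j) via R1 from cover(e,c), cover(c,j)
round 2: derive cover(h,a) via R1 from cover(h,e), cover(e,a)
round 2: derive cover(h,b) via R1 from cover(h,e), cover(e,b)
round 2: derive cover(h,c) via R1 from cover(h,e), cover(e,c)
round 2: derive cover(j,b) via R1 from cover(j,a), cover(a,b)
round 2: derive cover(j,i) via R1 from cover(j,a), cover(a,i)
round 3: derive cover(a,a) via R1 from cover(a,b), cover(b,a)
round 3: derive cover(a,e) via R1 from cover(a,c), cover(c,e)
round 3: derive cover(a,h) via R1 from cover(a,b), cover(b,h)
round 3: derive cover(a,j) via R1 from cover(a,b), cover(b,j)
round 3: derive cover(b,b) via R1 from cover(b,a), cover(a,b)
round 3: derive cover(b,e) via R1 from cover(b,c), cover(c,e)
round 3: derive cover(c,c) via R1 from cover(c,a), cover(a,c)
round 3: derive cover(e,e) via R1 from cover(e,c), cover(c,e)
round 3: derive cover(h,h) via R1 from cover(h,b), cover(b,h)
round 3: derive cover(h,i) via R1 from cover(h,a), cover(a,i)
round 3: derive cover(j,c) via R1 from cover(j,a), cover(a,c)
round 3: derive cover(j,h) via R1 from cover(j,b), cover(b,h)
round 3: derive cover(j,j) via R1 from cover(j,b), cover(b,j)
round 4: derive cover(j,e) via R1 from cover(j,a), cover(a,e)

no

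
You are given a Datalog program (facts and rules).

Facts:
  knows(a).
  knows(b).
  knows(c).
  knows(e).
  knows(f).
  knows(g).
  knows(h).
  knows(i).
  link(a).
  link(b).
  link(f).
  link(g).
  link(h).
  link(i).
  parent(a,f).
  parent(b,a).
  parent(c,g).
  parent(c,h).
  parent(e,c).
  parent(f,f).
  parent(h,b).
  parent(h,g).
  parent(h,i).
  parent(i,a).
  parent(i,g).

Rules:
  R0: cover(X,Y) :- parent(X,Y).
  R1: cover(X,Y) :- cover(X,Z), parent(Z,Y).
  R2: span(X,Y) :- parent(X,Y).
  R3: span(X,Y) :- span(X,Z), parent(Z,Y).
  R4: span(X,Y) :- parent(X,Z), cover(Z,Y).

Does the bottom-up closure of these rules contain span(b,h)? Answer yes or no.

no

round 1: derive cover(a,f) via R0 from parent(a,f)
round 1: derive cover(b,a) via R0 from parent(b,a)
round 1: derive cover(c,g) via R0 from parent(c,g)
round 1: derive cover(c,h) via R0 from parent(c,h)
round 1: derive cover(e,c) via R0 from parent(e,c)
round 1: derive cover(f,f) via R0 from parent(f,f)
round 1: derive cover(h,b) via R0 from parent(h,b)
round 1: derive cover(h,g) via R0 from parent(h,g)
round 1: derive cover(h,i) via R0 from parent(h,i)
round 1: derive cover(i,a) via R0 from parent(i,a)
round 1: derive cover(i,g) via R0 from parent(i,g)
round 1: derive span(a,f) via R2 from parent(a,f)
round 1: derive span(b,a) via R2 from parent(b,a)
round 1: derive span(c,g) via R2 from parent(c,g)
round 1: derive span(c,h) via R2 from parent(c,h)
round 1: derive span(e,c) via R2 from parent(e,c)
round 1: derive span(f,f) via R2 from parent(f,f)
round 1: derive span(h,b) via R2 from parent(h,b)
round 1: derive span(h,g) via R2 from parent(h,g)
round 1: derive span(h,i) via R2 from parent(h,i)
round 1: derive span(i,a) via R2 from parent(i,a)
round 1: derive span(i,g) via R2 from parent(i,g)
round 2: derive cover(b,f) via R1 from cover(b,a), parent(a,f)
round 2: derive cover(c,b) via R1 from cover(c,h), parent(h,b)
round 2: derive cover(c,i) via R1 from cover(c,h), parent(h,i)
round 2: derive cover(e,g) via R1 from cover(e,c), parent(c,g)
round 2: derive cover(e,h) via R1 from cover(e,c), parent(c,h)
round 2: derive cover(h,a) via R1 from cover(h,b), parent(b,a)
round 2: derive cover(i,f) via R1 from cover(i,a), parent(a,f)
round 2: derive span(b,f) via R3 from span(b,a), parent(a,f)
round 2: derive span(c,b) via R3 from span(c,h), parent(h,b)
round 2: derive span(c,i) via R3 from span(c,h), parent(h,i)
round 2: derive span(e,g) via R3 from span(e,c), parent(c,g)
round 2: derive span(e,h) via R3 from span(e,c), parent(c,h)
round 2: derive span(h,a) via R3 from span(h,b), parent(b,a)
round 2: derive span(i,f) via R3 from span(i,a), parent(a,f)
round 3: derive cover(c,a) via R1 from cover(c,b), parent(b,a)
round 3: derive cover(e,b) via R1 from cover(e,h), parent(h,b)
round 3: derive cover(e,i) via R1 from cover(e,h), parent(h,i)
round 3: derive cover(h,f) via R1 from cover(h,a), parent(a,f)
round 3: derive span(c,a) via R3 from span(c,b), parent(b,a)
round 3: derive span(e,b) via R3 from span(e,h), parent(h,b)
round 3: derive span(e,i) via R3 from span(e,h), parent(h,i)
round 3: derive span(h,f) via R3 from span(h,a), parent(a,f)
round 4: derive cover(c,f) via R1 from cover(c,a), parent(a,f)
round 4: derive cover(e,a) via R1 from cover(e,b), parent(b,a)
round 4: derive span(c,f) via R3 from span(c,a), parent(a,f)
round 4: derive span(e,a) via R3 from span(e,b), parent(b,a)
round 5: derive cover(e,f) via R1 from cover(e,a), parent(a,f)
round 5: derive span(e,f) via R3 from span(e,a), parent(a,f)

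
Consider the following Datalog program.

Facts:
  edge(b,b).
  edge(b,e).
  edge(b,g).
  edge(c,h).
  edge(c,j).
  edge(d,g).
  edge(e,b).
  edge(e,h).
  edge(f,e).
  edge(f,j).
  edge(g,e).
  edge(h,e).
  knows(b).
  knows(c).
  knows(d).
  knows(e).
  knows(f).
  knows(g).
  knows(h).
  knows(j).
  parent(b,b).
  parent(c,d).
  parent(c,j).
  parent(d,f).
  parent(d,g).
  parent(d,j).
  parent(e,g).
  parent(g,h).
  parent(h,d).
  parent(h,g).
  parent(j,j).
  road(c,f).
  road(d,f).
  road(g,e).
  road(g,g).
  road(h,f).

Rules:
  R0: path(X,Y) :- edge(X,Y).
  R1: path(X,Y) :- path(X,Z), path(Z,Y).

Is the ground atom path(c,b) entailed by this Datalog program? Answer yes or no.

yes

round 1: derive path(b,b) via R0 from edge(b,b)
round 1: derive path(b,e) via R0 from edge(b,e)
round 1: derive path(b,g) via R0 from edge(b,g)
round 1: derive path(c,h) via R0 from edge(c,h)
round 1: derive path(c,j) via R0 from edge(c,j)
round 1: derive path(d,g) via R0 from edge(d,g)
round 1: derive path(e,b) via R0 from edge(e,b)
round 1: derive path(e,h) via R0 from edge(e,h)
round 1: derive path(f,e) via R0 from edge(f,e)
round 1: derive path(f,j) via R0 from edge(f,j)
round 1: derive path(g,e) via R0 from edge(g,e)
round 1: derive path(h,e) via R0 from edge(h,e)
round 2: derive path(b,h) via R1 from path(b,e), path(e,h)
round 2: derive path(c,e) via R1 from path(c,h), path(h,e)
round 2: derive path(d,e) via R1 from path(d,g), path(g,e)
round 2: derive path(e,e) via R1 from path(e,b), path(b,e)
round 2: derive path(e,g) via R1 from path(e,b), path(b,g)
round 2: derive path(f,b) via R1 from path(f,e), path(e,b)
round 2: derive path(f,h) via R1 from path(f,e), path(e,h)
round 2: derive path(g,b) via R1 from path(g,e), path(e,b)
round 2: derive path(g,h) via R1 from path(g,e), path(e,h)
round 2: derive path(h,b) via R1 from path(h,e), path(e,b)
round 2: derive path(h,h) via R1 from path(h,e), path(e,h)
round 3: derive path(c,b) via R1 from path(c,e), path(e,b)
round 3: derive path(c,g) via R1 from path(c,e), path(e,g)
round 3: derive path(d,b) via R1 from path(d,e), path(e,b)
round 3: derive path(d,h) via R1 from path(d,e), path(e,h)
round 3: derive path(f,g) via R1 from path(f,b), path(b,g)
round 3: derive path(g,g) via R1 from path(g,b), path(b,g)
round 3: derive path(h,g) via R1 from path(h,b), path(b,g)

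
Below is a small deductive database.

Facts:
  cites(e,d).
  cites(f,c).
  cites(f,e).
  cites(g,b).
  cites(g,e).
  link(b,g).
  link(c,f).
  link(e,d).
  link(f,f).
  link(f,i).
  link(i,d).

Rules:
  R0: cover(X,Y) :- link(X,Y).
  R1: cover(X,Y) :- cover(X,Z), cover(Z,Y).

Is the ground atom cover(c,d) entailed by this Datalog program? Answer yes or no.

yes

round 1: derive cover(b,g) via R0 from link(b,g)
round 1: derive cover(c,f) via R0 from link(c,f)
round 1: derive cover(e,d) via R0 from link(e,d)
round 1: derive cover(f,f) via R0 from link(f,f)
round 1: derive cover(f,i) via R0 from link(f,i)
round 1: derive cover(i,d) via R0 from link(i,d)
round 2: derive cover(c,i) via R1 from cover(c,f), cover(f,i)
round 2: derive cover(f,d) via R1 from cover(f,i), cover(i,d)
round 3: derive cover(c,d) via R1 from cover(c,f), cover(f,d)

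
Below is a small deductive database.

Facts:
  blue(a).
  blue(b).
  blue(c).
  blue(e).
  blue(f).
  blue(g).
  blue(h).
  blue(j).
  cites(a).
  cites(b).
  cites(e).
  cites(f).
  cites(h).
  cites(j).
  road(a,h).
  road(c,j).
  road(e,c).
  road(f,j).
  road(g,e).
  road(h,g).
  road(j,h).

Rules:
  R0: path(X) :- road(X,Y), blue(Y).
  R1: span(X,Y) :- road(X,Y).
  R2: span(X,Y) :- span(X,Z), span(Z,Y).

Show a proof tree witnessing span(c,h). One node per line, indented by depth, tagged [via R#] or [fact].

round 1: derive span(a,h) via R1 from road(a,h)
round 1: derive span(c,j) via R1 from road(c,j)
round 1: derive span(e,c) via R1 from road(e,c)
round 1: derive span(f,j) via R1 from road(f,j)
round 1: derive span(g,e) via R1 from road(g,e)
round 1: derive span(h,g) via R1 from road(h,g)
round 1: derive span(j,h) via R1 from road(j,h)
round 2: derive span(a,g) via R2 from span(a,h), span(h,g)
round 2: derive span(c,h) via R2 from span(c,j), span(j,h)
round 2: derive span(e,j) via R2 from span(e,c), span(c,j)
round 2: derive span(f,h) via R2 from span(f,j), span(j,h)
round 2: derive span(g,c) via R2 from span(g,e), span(e,c)
round 2: derive span(h,e) via R2 from span(h,g), span(g,e)
round 2: derive span(j,g) via R2 from span(j,h), span(h,g)
round 3: derive span(a,c) via R2 from span(a,g), span(g,c)
round 3: derive span(a,e) via R2 from span(a,g), span(g,e)
round 3: derive span(c,e) via R2 from span(c,h), span(h,e)
round 3: derive span(c,g) via R2 from span(c,h), span(h,g)
round 3: derive span(e,g) via R2 from span(e,j), span(j,g)
round 3: derive span(e,h) via R2 from span(e,c), span(c,h)
round 3: derive span(f,e) via R2 from span(f,h), span(h,e)
round 3: derive span(f,g) via R2 from span(f,h), span(h,g)
round 3: derive span(g,h) via R2 from span(g,c), span(c,h)
round 3: derive span(g,j) via R2 from span(g,c), span(c,j)
round 3: derive span(h,c) via R2 from span(h,e), span(e,c)
round 3: derive span(h,j) via R2 from span(h,e), span(e,j)
round 3: derive span(j,c) via R2 from span(j,g), span(g,c)
round 3: derive span(j,e) via R2 from span(j,g), span(g,e)
round 4: derive span(a,j) via R2 from span(a,c), span(c,j)
round 4: derive span(c,c) via R2 from span(c,e), span(e,c)
round 4: derive span(e,e) via R2 from span(e,c), span(c,e)
round 4: derive span(f,c) via R2 from span(f,e), span(e,c)
round 4: derive span(g,g) via R2 from span(g,c), span(c,g)
round 4: derive span(h,h) via R2 from span(h,c), span(c,h)
round 4: derive span(j,j) via R2 from span(j,c), span(c,j)

span(c,h)  [via R2]
  span(c,j)  [via R1]
    road(c,j)  [fact]
  span(j,h)  [via R1]
    road(j,h)  [fact]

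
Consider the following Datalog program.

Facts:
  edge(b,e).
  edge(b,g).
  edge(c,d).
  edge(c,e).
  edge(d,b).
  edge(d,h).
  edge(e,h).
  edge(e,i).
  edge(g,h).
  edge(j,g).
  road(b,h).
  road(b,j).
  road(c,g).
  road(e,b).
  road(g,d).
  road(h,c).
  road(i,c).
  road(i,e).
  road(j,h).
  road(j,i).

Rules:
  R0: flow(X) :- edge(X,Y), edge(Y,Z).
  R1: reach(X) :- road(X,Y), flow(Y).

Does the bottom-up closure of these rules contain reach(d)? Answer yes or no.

no

round 1: derive flow(b) via R0 from edge(b,e), edge(e,h)
round 1: derive flow(c) via R0 from edge(c,d), edge(d,b)
round 1: derive flow(d) via R0 from edge(d,b), edge(b,e)
round 1: derive flow(j) via R0 from edge(j,g), edge(g,h)
round 2: derive reach(b) via R1 from road(b,j), flow(j)
round 2: derive reach(e) via R1 from road(e,b), flow(b)
round 2: derive reach(g) via R1 from road(g,d), flow(d)
round 2: derive reach(h) via R1 from road(h,c), flow(c)
round 2: derive reach(i) via R1 from road(i,c), flow(c)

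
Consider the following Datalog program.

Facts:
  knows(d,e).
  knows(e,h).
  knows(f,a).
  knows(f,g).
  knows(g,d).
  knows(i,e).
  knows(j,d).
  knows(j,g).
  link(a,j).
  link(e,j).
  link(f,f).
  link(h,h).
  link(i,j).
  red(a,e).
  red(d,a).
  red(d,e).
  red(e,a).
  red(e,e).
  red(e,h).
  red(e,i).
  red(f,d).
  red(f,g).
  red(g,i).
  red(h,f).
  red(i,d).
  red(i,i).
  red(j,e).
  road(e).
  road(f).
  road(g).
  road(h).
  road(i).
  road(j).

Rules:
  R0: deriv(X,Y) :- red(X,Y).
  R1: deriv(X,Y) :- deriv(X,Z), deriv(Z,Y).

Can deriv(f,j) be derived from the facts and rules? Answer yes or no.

round 1: derive deriv(a,e) via R0 from red(a,e)
round 1: derive deriv(d,a) via R0 from red(d,a)
round 1: derive deriv(d,e) via R0 from red(d,e)
round 1: derive deriv(e,a) via R0 from red(e,a)
round 1: derive deriv(e,e) via R0 from red(e,e)
round 1: derive deriv(e,h) via R0 from red(e,h)
round 1: derive deriv(e,i) via R0 from red(e,i)
round 1: derive deriv(f,d) via R0 from red(f,d)
round 1: derive deriv(f,g) via R0 from red(f,g)
round 1: derive deriv(g,i) via R0 from red(g,i)
round 1: derive deriv(h,f) via R0 from red(h,f)
round 1: derive deriv(i,d) via R0 from red(i,d)
round 1: derive deriv(i,i) via R0 from red(i,i)
round 1: derive deriv(j,e) via R0 from red(j,e)
round 2: derive deriv(a,a) via R1 from deriv(a,e), deriv(e,a)
round 2: derive deriv(a,h) via R1 from deriv(a,e), deriv(e,h)
round 2: derive deriv(a,i) via R1 from deriv(a,e), deriv(e,i)
round 2: derive deriv(d,h) via R1 from deriv(d,e), deriv(e,h)
round 2: derive deriv(d,i) via R1 from deriv(d,e), deriv(e,i)
round 2: derive deriv(e,d) via R1 from deriv(e,i), deriv(i,d)
round 2: derive deriv(e,f) via R1 from deriv(e,h), deriv(h,f)
round 2: derive deriv(f,a) via R1 from deriv(f,d), deriv(d,a)
round 2: derive deriv(f,e) via R1 from deriv(f,d), deriv(d,e)
round 2: derive deriv(f,i) via R1 from deriv(f,g), deriv(g,i)
round 2: derive deriv(g,d) via R1 from deriv(g,i), deriv(i,d)
round 2: derive deriv(h,d) via R1 from deriv(h,f), deriv(f,d)
round 2: derive deriv(h,g) via R1 from deriv(h,f), deriv(f,g)
round 2: derive deriv(i,a) via R1 from deriv(i,d), deriv(d,a)
round 2: derive deriv(i,e) via R1 from deriv(i,d), deriv(d,e)
round 2: derive deriv(j,a) via R1 from deriv(j,e), deriv(e,a)
round 2: derive deriv(j,h) via R1 from deriv(j,e), deriv(e,h)
round 2: derive deriv(j,i) via R1 from deriv(j,e), deriv(e,i)
round 3: derive deriv(a,d) via R1 from deriv(a,e), deriv(e,d)
round 3: derive deriv(a,f) via R1 from deriv(a,e), deriv(e,f)
round 3: derive deriv(a,g) via R1 from deriv(a,h), deriv(h,g)
round 3: derive deriv(d,d) via R1 from deriv(d,e), deriv(e,d)
round 3: derive deriv(d,f) via R1 from deriv(d,e), deriv(e,f)
round 3: derive deriv(d,g) via R1 from deriv(d,h), deriv(h,g)
round 3: derive deriv(e,g) via R1 from deriv(e,f), deriv(f,g)
round 3: derive deriv(f,f) via R1 from deriv(f,e), deriv(e,f)
round 3: derive deriv(f,h) via R1 from deriv(f,a), deriv(a,h)
round 3: derive deriv(g,a) via R1 from deriv(g,d), deriv(d,a)
round 3: derive deriv(g,e) via R1 from deriv(g,d), deriv(d,e)
round 3: derive deriv(g,h) via R1 from deriv(g,d), deriv(d,h)
round 3: derive deriv(h,a) via R1 from deriv(h,d), deriv(d,a)
round 3: derive deriv(h,e) via R1 from deriv(h,d), deriv(d,e)
round 3: derive deriv(h,h) via R1 from deriv(h,d), deriv(d,h)
round 3: derive deriv(h,i) via R1 from deriv(h,d), deriv(d,i)
round 3: derive deriv(i,f) via R1 from deriv(i,e), deriv(e,f)
round 3: derive deriv(i,h) via R1 from deriv(i,a), deriv(a,h)
round 3: derive deriv(j,d) via R1 from deriv(j,e), deriv(e,d)
round 3: derive deriv(j,f) via R1 from deriv(j,e), deriv(e,f)
round 3: derive deriv(j,g) via R1 from deriv(j,h), deriv(h,g)
round 4: derive deriv(g,f) via R1 from deriv(g,a), deriv(a,f)
round 4: derive deriv(g,g) via R1 from deriv(g,a), deriv(a,g)
round 4: derive deriv(i,g) via R1 from deriv(i,a), deriv(a,g)

no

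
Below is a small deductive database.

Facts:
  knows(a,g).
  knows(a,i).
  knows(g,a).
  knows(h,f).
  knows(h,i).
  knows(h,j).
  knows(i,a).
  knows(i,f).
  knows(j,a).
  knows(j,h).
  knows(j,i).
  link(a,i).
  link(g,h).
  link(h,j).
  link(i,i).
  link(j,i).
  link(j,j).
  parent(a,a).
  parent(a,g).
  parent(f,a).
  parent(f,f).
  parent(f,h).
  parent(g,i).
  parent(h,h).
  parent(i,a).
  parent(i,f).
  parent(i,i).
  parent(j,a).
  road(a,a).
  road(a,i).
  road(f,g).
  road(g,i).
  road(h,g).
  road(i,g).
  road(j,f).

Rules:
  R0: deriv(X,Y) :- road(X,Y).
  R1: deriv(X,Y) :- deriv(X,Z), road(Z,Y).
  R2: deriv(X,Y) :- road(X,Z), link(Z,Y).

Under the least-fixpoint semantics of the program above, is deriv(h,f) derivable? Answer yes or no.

no

round 1: derive deriv(a,a) via R0 from road(a,a)
round 1: derive deriv(a,i) via R0 from road(a,i)
round 1: derive deriv(f,g) via R0 from road(f,g)
round 1: derive deriv(g,i) via R0 from road(g,i)
round 1: derive deriv(h,g) via R0 from road(h,g)
round 1: derive deriv(i,g) via R0 from road(i,g)
round 1: derive deriv(j,f) via R0 from road(j,f)
round 1: derive deriv(f,h) via R2 from road(f,g), link(g,h)
round 1: derive deriv(h,h) via R2 from road(h,g), link(g,h)
round 1: derive deriv(i,h) via R2 from road(i,g), link(g,h)
round 2: derive deriv(a,g) via R1 from deriv(a,i), road(i,g)
round 2: derive deriv(f,i) via R1 from deriv(f,g), road(g,i)
round 2: derive deriv(g,g) via R1 from deriv(g,i), road(i,g)
round 2: derive deriv(h,i) via R1 from deriv(h,g), road(g,i)
round 2: derive deriv(i,i) via R1 from deriv(i,g), road(g,i)
round 2: derive deriv(j,g) via R1 from deriv(j,f), road(f,g)
round 3: derive deriv(j,i) via R1 from deriv(j,g), road(g,i)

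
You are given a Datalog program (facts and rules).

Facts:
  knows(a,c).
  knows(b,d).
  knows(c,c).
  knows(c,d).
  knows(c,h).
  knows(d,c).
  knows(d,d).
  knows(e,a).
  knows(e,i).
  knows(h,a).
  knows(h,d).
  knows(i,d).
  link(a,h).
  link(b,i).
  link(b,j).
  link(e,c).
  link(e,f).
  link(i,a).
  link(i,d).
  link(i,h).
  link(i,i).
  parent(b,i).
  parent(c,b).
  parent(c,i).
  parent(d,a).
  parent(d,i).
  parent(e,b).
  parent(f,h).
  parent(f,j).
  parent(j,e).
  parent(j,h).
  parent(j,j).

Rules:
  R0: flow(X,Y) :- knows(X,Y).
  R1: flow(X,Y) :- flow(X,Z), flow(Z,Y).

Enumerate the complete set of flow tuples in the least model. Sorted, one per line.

flow(a,a)
flow(a,c)
flow(a,d)
flow(a,h)
flow(b,a)
flow(b,c)
flow(b,d)
flow(b,h)
flow(c,a)
flow(c,c)
flow(c,d)
flow(c,h)
flow(d,a)
flow(d,c)
flow(d,d)
flow(d,h)
flow(e,a)
flow(e,c)
flow(e,d)
flow(e,h)
flow(e,i)
flow(h,a)
flow(h,c)
flow(h,d)
flow(h,h)
flow(i,a)
flow(i,c)
flow(i,d)
flow(i,h)

round 1: derive flow(a,c) via R0 from knows(a,c)
round 1: derive flow(b,d) via R0 from knows(b,d)
round 1: derive flow(c,c) via R0 from knows(c,c)
round 1: derive flow(c,d) via R0 from knows(c,d)
round 1: derive flow(c,h) via R0 from knows(c,h)
round 1: derive flow(d,c) via R0 from knows(d,c)
round 1: derive flow(d,d) via R0 from knows(d,d)
round 1: derive flow(e,a) via R0 from knows(e,a)
round 1: derive flow(e,i) via R0 from knows(e,i)
round 1: derive flow(h,a) via R0 from knows(h,a)
round 1: derive flow(h,d) via R0 from knows(h,d)
round 1: derive flow(i,d) via R0 from knows(i,d)
round 2: derive flow(a,d) via R1 from flow(a,c), flow(c,d)
round 2: derive flow(a,h) via R1 from flow(a,c), flow(c,h)
round 2: derive flow(b,c) via R1 from flow(b,d), flow(d,c)
round 2: derive flow(c,a) via R1 from flow(c,h), flow(h,a)
round 2: derive flow(d,h) via R1 from flow(d,c), flow(c,h)
round 2: derive flow(e,c) via R1 from flow(e,a), flow(a,c)
round 2: derive flow(e,d) via R1 from flow(e,i), flow(i,d)
round 2: derive flow(h,c) via R1 from flow(h,a), flow(a,c)
round 2: derive flow(i,c) via R1 from flow(i,d), flow(d,c)
round 3: derive flow(a,a) via R1 from flow(a,c), flow(c,a)
round 3: derive flow(b,a) via R1 from flow(b,c), flow(c,a)
round 3: derive flow(b,h) via R1 from flow(b,c), flow(c,h)
round 3: derive flow(d,a) via R1 from flow(d,c), flow(c,a)
round 3: derive flow(e,h) via R1 from flow(e,a), flow(a,h)
round 3: derive flow(h,h) via R1 from flow(h,a), flow(a,h)
round 3: derive flow(i,a) via R1 from flow(i,c), flow(c,a)
round 3: derive flow(i,h) via R1 from flow(i,c), flow(c,h)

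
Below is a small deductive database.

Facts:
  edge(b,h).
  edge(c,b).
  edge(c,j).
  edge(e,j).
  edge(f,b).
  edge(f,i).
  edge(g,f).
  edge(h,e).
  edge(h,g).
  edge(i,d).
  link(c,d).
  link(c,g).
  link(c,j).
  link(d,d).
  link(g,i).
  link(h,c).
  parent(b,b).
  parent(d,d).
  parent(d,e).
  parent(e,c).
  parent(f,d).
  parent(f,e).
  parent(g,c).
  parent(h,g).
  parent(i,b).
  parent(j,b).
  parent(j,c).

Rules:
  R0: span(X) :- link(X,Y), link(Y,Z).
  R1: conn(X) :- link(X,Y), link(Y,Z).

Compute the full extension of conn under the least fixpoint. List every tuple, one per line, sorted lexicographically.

conn(c)
conn(d)
conn(h)

round 1: derive conn(c) via R1 from link(c,d), link(d,d)
round 1: derive conn(d) via R1 from link(d,d), link(d,d)
round 1: derive conn(h) via R1 from link(h,c), link(c,d)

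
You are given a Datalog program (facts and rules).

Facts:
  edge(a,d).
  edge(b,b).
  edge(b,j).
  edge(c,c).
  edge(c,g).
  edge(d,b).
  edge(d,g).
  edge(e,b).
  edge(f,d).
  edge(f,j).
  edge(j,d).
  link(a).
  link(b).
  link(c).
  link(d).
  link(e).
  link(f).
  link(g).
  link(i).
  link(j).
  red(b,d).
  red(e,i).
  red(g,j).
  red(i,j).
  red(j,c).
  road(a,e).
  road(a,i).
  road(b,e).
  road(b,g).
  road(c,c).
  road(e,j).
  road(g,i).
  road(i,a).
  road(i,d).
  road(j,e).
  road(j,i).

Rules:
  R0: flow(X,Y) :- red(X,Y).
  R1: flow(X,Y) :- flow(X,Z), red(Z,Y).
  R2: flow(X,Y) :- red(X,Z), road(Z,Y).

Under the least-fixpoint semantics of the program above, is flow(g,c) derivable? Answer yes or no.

round 1: derive flow(b,d) via R0 from red(b,d)
round 1: derive flow(e,i) via R0 from red(e,i)
round 1: derive flow(g,j) via R0 from red(g,j)
round 1: derive flow(i,j) via R0 from red(i,j)
round 1: derive flow(j,c) via R0 from red(j,c)
round 1: derive flow(e,a) via R2 from red(e,i), road(i,a)
round 1: derive flow(e,d) via R2 from red(e,i), road(i,d)
round 1: derive flow(g,e) via R2 from red(g,j), road(j,e)
round 1: derive flow(g,i) via R2 from red(g,j), road(j,i)
round 1: derive flow(i,e) via R2 from red(i,j), road(j,e)
round 1: derive flow(i,i) via R2 from red(i,j), road(j,i)
round 2: derive flow(e,j) via R1 from flow(e,i), red(i,j)
round 2: derive flow(g,c) via R1 from flow(g,j), red(j,c)
round 2: derive flow(i,c) via R1 from flow(i,j), red(j,c)
round 3: derive flow(e,c) via R1 from flow(e,j), red(j,c)

yes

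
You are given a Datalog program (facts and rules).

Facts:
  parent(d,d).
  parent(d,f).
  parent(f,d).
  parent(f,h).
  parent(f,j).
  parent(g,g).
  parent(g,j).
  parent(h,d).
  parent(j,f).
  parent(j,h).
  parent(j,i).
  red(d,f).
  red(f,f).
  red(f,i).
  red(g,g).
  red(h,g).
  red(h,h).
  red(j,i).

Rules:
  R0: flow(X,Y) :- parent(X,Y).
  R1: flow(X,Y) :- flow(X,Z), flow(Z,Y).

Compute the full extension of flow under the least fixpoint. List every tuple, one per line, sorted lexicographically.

round 1: derive flow(d,d) via R0 from parent(d,d)
round 1: derive flow(d,f) via R0 from parent(d,f)
round 1: derive flow(f,d) via R0 from parent(f,d)
round 1: derive flow(f,h) via R0 from parent(f,h)
round 1: derive flow(f,j) via R0 from parent(f,j)
round 1: derive flow(g,g) via R0 from parent(g,g)
round 1: derive flow(g,j) via R0 from parent(g,j)
round 1: derive flow(h,d) via R0 from parent(h,d)
round 1: derive flow(j,f) via R0 from parent(j,f)
round 1: derive flow(j,h) via R0 from parent(j,h)
round 1: derive flow(j,i) via R0 from parent(j,i)
round 2: derive flow(d,h) via R1 from flow(d,f), flow(f,h)
round 2: derive flow(d,j) via R1 from flow(d,f), flow(f,j)
round 2: derive flow(f,f) via R1 from flow(f,d), flow(d,f)
round 2: derive flow(f,i) via R1 from flow(f,j), flow(j,i)
round 2: derive flow(g,f) via R1 from flow(g,j), flow(j,f)
round 2: derive flow(g,h) via R1 from flow(g,j), flow(j,h)
round 2: derive flow(g,i) via R1 from flow(g,j), flow(j,i)
round 2: derive flow(h,f) via R1 from flow(h,d), flow(d,f)
round 2: derive flow(j,d) via R1 from flow(j,f), flow(f,d)
round 2: derive flow(j,j) via R1 from flow(j,f), flow(f,j)
round 3: derive flow(d,i) via R1 from flow(d,f), flow(f,i)
round 3: derive flow(g,d) via R1 from flow(g,f), flow(f,d)
round 3: derive flow(h,h) via R1 from flow(h,d), flow(d,h)
round 3: derive flow(h,i) via R1 from flow(h,f), flow(f,i)
round 3: derive flow(h,j) via R1 from flow(h,d), flow(d,j)

flow(d,d)
flow(d,f)
flow(d,h)
flow(d,i)
flow(d,j)
flow(f,d)
flow(f,f)
flow(f,h)
flow(f,i)
flow(f,j)
flow(g,d)
flow(g,f)
flow(g,g)
flow(g,h)
flow(g,i)
flow(g,j)
flow(h,d)
flow(h,f)
flow(h,h)
flow(h,i)
flow(h,j)
flow(j,d)
flow(j,f)
flow(j,h)
flow(j,i)
flow(j,j)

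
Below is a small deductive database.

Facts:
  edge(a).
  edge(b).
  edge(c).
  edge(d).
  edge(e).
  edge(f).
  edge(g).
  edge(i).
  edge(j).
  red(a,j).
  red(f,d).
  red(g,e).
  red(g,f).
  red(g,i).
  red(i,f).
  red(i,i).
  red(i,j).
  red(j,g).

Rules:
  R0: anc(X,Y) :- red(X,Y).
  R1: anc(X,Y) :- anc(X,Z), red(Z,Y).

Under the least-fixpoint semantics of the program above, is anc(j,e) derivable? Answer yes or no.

round 1: derive anc(a,j) via R0 from red(a,j)
round 1: derive anc(f,d) via R0 from red(f,d)
round 1: derive anc(g,e) via R0 from red(g,e)
round 1: derive anc(g,f) via R0 from red(g,f)
round 1: derive anc(g,i) via R0 from red(g,i)
round 1: derive anc(i,f) via R0 from red(i,f)
round 1: derive anc(i,i) via R0 from red(i,i)
round 1: derive anc(i,j) via R0 from red(i,j)
round 1: derive anc(j,g) via R0 from red(j,g)
round 2: derive anc(a,g) via R1 from anc(a,j), red(j,g)
round 2: derive anc(g,d) via R1 from anc(g,f), red(f,d)
round 2: derive anc(g,j) via R1 from anc(g,i), red(i,j)
round 2: derive anc(i,d) via R1 from anc(i,f), red(f,d)
round 2: derive anc(i,g) via R1 from anc(i,j), red(j,g)
round 2: derive anc(j,e) via R1 from anc(j,g), red(g,e)
round 2: derive anc(j,f) via R1 from anc(j,g), red(g,f)
round 2: derive anc(j,i) via R1 from anc(j,g), red(g,i)
round 3: derive anc(a,e) via R1 from anc(a,g), red(g,e)
round 3: derive anc(a,f) via R1 from anc(a,g), red(g,f)
round 3: derive anc(a,i) via R1 from anc(a,g), red(g,i)
round 3: derive anc(g,g) via R1 from anc(g,j), red(j,g)
round 3: derive anc(i,e) via R1 from anc(i,g), red(g,e)
round 3: derive anc(j,d) via R1 from anc(j,f), red(f,d)
round 3: derive anc(j,j) via R1 from anc(j,i), red(i,j)
round 4: derive anc(a,d) via R1 from anc(a,f), red(f,d)

yes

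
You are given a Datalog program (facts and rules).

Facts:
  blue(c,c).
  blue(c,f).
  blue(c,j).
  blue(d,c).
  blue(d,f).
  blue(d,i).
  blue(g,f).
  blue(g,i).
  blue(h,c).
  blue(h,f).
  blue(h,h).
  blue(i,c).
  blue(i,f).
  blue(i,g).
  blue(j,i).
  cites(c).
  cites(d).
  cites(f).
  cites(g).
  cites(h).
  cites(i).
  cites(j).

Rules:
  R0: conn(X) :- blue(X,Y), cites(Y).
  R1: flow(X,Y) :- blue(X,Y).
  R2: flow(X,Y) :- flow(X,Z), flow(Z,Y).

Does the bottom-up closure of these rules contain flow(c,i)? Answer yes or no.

yes

round 1: derive flow(c,c) via R1 from blue(c,c)
round 1: derive flow(c,f) via R1 from blue(c,f)
round 1: derive flow(c,j) via R1 from blue(c,j)
round 1: derive flow(d,c) via R1 from blue(d,c)
round 1: derive flow(d,f) via R1 from blue(d,f)
round 1: derive flow(d,i) via R1 from blue(d,i)
round 1: derive flow(g,f) via R1 from blue(g,f)
round 1: derive flow(g,i) via R1 from blue(g,i)
round 1: derive flow(h,c) via R1 from blue(h,c)
round 1: derive flow(h,f) via R1 from blue(h,f)
round 1: derive flow(h,h) via R1 from blue(h,h)
round 1: derive flow(i,c) via R1 from blue(i,c)
round 1: derive flow(i,f) via R1 from blue(i,f)
round 1: derive flow(i,g) via R1 from blue(i,g)
round 1: derive flow(j,i) via R1 from blue(j,i)
round 2: derive flow(c,i) via R2 from flow(c,j), flow(j,i)
round 2: derive flow(d,g) via R2 from flow(d,i), flow(i,g)
round 2: derive flow(d,j) via R2 from flow(d,c), flow(c,j)
round 2: derive flow(g,c) via R2 from flow(g,i), flow(i,c)
round 2: derive flow(g,g) via R2 from flow(g,i), flow(i,g)
round 2: derive flow(h,j) via R2 from flow(h,c), flow(c,j)
round 2: derive flow(i,i) via R2 from flow(i,g), flow(g,i)
round 2: derive flow(i,j) via R2 from flow(i,c), flow(c,j)
round 2: derive flow(j,c) via R2 from flow(j,i), flow(i,c)
round 2: derive flow(j,f) via R2 from flow(j,i), flow(i,f)
round 2: derive flow(j,g) via R2 from flow(j,i), flow(i,g)
round 3: derive flow(c,g) via R2 from flow(c,i), flow(i,g)
round 3: derive flow(g,j) via R2 from flow(g,c), flow(c,j)
round 3: derive flow(h,g) via R2 from flow(h,j), flow(j,g)
round 3: derive flow(h,i) via R2 from flow(h,c), flow(c,i)
round 3: derive flow(j,j) via R2 from flow(j,c), flow(c,j)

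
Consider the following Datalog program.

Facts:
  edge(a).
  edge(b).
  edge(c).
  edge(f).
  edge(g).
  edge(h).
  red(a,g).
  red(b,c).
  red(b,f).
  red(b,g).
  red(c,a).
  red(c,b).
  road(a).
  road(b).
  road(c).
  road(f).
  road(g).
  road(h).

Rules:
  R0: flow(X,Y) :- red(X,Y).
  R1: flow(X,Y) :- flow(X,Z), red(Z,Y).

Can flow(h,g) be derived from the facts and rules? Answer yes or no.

round 1: derive flow(a,g) via R0 from red(a,g)
round 1: derive flow(b,c) via R0 from red(b,c)
round 1: derive flow(b,f) via R0 from red(b,f)
round 1: derive flow(b,g) via R0 from red(b,g)
round 1: derive flow(c,a) via R0 from red(c,a)
round 1: derive flow(c,b) via R0 from red(c,b)
round 2: derive flow(b,a) via R1 from flow(b,c), red(c,a)
round 2: derive flow(b,b) via R1 from flow(b,c), red(c,b)
round 2: derive flow(c,c) via R1 from flow(c,b), red(b,c)
round 2: derive flow(c,f) via R1 from flow(c,b), red(b,f)
round 2: derive flow(c,g) via R1 from flow(c,a), red(a,g)

no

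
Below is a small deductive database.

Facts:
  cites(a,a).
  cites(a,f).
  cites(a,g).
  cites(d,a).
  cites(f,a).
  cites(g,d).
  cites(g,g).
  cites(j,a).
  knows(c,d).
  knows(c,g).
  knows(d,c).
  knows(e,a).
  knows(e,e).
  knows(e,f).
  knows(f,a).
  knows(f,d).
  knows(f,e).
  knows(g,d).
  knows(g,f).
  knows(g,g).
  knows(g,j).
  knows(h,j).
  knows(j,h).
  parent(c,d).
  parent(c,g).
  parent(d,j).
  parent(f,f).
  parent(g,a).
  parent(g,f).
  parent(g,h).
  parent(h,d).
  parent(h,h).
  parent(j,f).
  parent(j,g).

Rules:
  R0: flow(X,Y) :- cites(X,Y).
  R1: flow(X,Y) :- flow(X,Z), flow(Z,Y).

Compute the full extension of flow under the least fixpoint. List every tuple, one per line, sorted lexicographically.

round 1: derive flow(a,a) via R0 from cites(a,a)
round 1: derive flow(a,f) via R0 from cites(a,f)
round 1: derive flow(a,g) via R0 from cites(a,g)
round 1: derive flow(d,a) via R0 from cites(d,a)
round 1: derive flow(f,a) via R0 from cites(f,a)
round 1: derive flow(g,d) via R0 from cites(g,d)
round 1: derive flow(g,g) via R0 from cites(g,g)
round 1: derive flow(j,a) via R0 from cites(j,a)
round 2: derive flow(a,d) via R1 from flow(a,g), flow(g,d)
round 2: derive flow(d,f) via R1 from flow(d,a), flow(a,f)
round 2: derive flow(d,g) via R1 from flow(d,a), flow(a,g)
round 2: derive flow(f,f) via R1 from flow(f,a), flow(a,f)
round 2: derive flow(f,g) via R1 from flow(f,a), flow(a,g)
round 2: derive flow(g,a) via R1 from flow(g,d), flow(d,a)
round 2: derive flow(j,f) via R1 from flow(j,a), flow(a,f)
round 2: derive flow(j,g) via R1 from flow(j,a), flow(a,g)
round 3: derive flow(d,d) via R1 from flow(d,a), flow(a,d)
round 3: derive flow(f,d) via R1 from flow(f,a), flow(a,d)
round 3: derive flow(g,f) via R1 from flow(g,a), flow(a,f)
round 3: derive flow(j,d) via R1 from flow(j,a), flow(a,d)

flow(a,a)
flow(a,d)
flow(a,f)
flow(a,g)
flow(d,a)
flow(d,d)
flow(d,f)
flow(d,g)
flow(f,a)
flow(f,d)
flow(f,f)
flow(f,g)
flow(g,a)
flow(g,d)
flow(g,f)
flow(g,g)
flow(j,a)
flow(j,d)
flow(j,f)
flow(j,g)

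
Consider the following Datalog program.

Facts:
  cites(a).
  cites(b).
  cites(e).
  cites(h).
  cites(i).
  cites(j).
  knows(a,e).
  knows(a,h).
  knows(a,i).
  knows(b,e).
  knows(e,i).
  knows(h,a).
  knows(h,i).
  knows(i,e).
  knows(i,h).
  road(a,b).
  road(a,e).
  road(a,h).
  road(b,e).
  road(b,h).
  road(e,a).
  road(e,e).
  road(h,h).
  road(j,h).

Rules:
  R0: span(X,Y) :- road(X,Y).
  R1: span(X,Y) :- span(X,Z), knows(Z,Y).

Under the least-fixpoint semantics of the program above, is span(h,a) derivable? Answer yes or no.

round 1: derive span(a,b) via R0 from road(a,b)
round 1: derive span(a,e) via R0 from road(a,e)
round 1: derive span(a,h) via R0 from road(a,h)
round 1: derive span(b,e) via R0 from road(b,e)
round 1: derive span(b,h) via R0 from road(b,h)
round 1: derive span(e,a) via R0 from road(e,a)
round 1: derive span(e,e) via R0 from road(e,e)
round 1: derive span(h,h) via R0 from road(h,h)
round 1: derive span(j,h) via R0 from road(j,h)
round 2: derive span(a,a) via R1 from span(a,h), knows(h,a)
round 2: derive span(a,i) via R1 from span(a,e), knows(e,i)
round 2: derive span(b,a) via R1 from span(b,h), knows(h,a)
round 2: derive span(b,i) via R1 from span(b,e), knows(e,i)
round 2: derive span(e,h) via R1 from span(e,a), knows(a,h)
round 2: derive span(e,i) via R1 from span(e,a), knows(a,i)
round 2: derive span(h,a) via R1 from span(h,h), knows(h,a)
round 2: derive span(h,i) via R1 from span(h,h), knows(h,i)
round 2: derive span(j,a) via R1 from span(j,h), knows(h,a)
round 2: derive span(j,i) via R1 from span(j,h), knows(h,i)
round 3: derive span(h,e) via R1 from span(h,a), knows(a,e)
round 3: derive span(j,e) via R1 from span(j,a), knows(a,e)

yes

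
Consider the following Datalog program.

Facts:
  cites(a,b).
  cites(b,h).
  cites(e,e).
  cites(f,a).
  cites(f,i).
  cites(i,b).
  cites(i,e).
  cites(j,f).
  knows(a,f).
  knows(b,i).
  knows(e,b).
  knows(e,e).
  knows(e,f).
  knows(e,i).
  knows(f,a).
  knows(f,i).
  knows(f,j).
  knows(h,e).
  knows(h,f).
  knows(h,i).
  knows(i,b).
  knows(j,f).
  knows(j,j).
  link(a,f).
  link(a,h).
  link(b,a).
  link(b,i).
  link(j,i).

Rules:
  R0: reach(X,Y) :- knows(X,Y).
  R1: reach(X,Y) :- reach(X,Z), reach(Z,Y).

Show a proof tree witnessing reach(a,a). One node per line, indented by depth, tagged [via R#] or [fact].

round 1: derive reach(a,f) via R0 from knows(a,f)
round 1: derive reach(b,i) via R0 from knows(b,i)
round 1: derive reach(e,b) via R0 from knows(e,b)
round 1: derive reach(e,e) via R0 from knows(e,e)
round 1: derive reach(e,f) via R0 from knows(e,f)
round 1: derive reach(e,i) via R0 from knows(e,i)
round 1: derive reach(f,a) via R0 from knows(f,a)
round 1: derive reach(f,i) via R0 from knows(f,i)
round 1: derive reach(f,j) via R0 from knows(f,j)
round 1: derive reach(h,e) via R0 from knows(h,e)
round 1: derive reach(h,f) via R0 from knows(h,f)
round 1: derive reach(h,i) via R0 from knows(h,i)
round 1: derive reach(i,b) via R0 from knows(i,b)
round 1: derive reach(j,f) via R0 from knows(j,f)
round 1: derive reach(j,j) via R0 from knows(j,j)
round 2: derive reach(a,a) via R1 from reach(a,f), reach(f,a)
round 2: derive reach(a,i) via R1 from reach(a,f), reach(f,i)
round 2: derive reach(a,j) via R1 from reach(a,f), reach(f,j)
round 2: derive reach(b,b) via R1 from reach(b,i), reach(i,b)
round 2: derive reach(e,a) via R1 from reach(e,f), reach(f,a)
round 2: derive reach(e,j) via R1 from reach(e,f), reach(f,j)
round 2: derive reach(f,b) via R1 from reach(f,i), reach(i,b)
round 2: derive reach(f,f) via R1 from reach(f,a), reach(a,f)
round 2: derive reach(h,a) via R1 from reach(h,f), reach(f,a)
round 2: derive reach(h,b) via R1 from reach(h,e), reach(e,b)
round 2: derive reach(h,j) via R1 from reach(h,f), reach(f,j)
round 2: derive reach(i,i) via R1 from reach(i,b), reach(b,i)
round 2: derive reach(j,a) via R1 from reach(j,f), reach(f,a)
round 2: derive reach(j,i) via R1 from reach(j,f), reach(f,i)
round 3: derive reach(a,b) via R1 from reach(a,f), reach(f,b)
round 3: derive reach(j,b) via R1 from reach(j,f), reach(f,b)

reach(a,a)  [via R1]
  reach(a,f)  [via R0]
    knows(a,f)  [fact]
  reach(f,a)  [via R0]
    knows(f,a)  [fact]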